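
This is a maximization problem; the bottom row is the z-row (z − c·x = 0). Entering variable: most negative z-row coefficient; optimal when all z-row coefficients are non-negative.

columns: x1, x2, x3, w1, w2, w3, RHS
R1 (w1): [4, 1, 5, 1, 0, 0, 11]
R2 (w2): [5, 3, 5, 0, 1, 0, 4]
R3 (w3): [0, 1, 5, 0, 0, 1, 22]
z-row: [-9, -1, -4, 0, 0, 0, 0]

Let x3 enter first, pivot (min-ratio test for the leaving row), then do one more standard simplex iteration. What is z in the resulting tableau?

36/5

Ratio test on column x3 — row 1: 11/5 = 11/5; row 2: 4/5 = 4/5; row 3: 22/5 = 22/5. Minimum is 4/5 at row 2 (w2 leaves); pivot element 5.
Pivot on row 2; the z-row RHS becomes 0 − (-4)·(4/5) = 16/5.
Next entering variable (most negative z-row entry -5): x1.
Ratio test on column x1 — row 1: entry -1 ≤ 0; row 2: (4/5)/1 = 4/5; row 3: entry -5 ≤ 0. Minimum is 4/5 at row 2 (x3 leaves); pivot element 1.
After the second pivot the z-row RHS is 16/5 − (-5)·(4/5) = 36/5.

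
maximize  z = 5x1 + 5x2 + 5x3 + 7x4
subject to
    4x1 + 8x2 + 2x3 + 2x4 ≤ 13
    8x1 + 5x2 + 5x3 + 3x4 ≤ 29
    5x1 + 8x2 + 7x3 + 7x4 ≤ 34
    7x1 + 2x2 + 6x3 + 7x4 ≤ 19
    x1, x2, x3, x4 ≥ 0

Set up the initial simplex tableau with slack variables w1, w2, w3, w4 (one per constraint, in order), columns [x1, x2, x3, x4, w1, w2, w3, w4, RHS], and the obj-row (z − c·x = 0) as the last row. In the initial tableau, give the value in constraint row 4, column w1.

0

Slack w1 belongs to constraint 1; its column is the unit vector e_1, so the entry in row 4 is 0.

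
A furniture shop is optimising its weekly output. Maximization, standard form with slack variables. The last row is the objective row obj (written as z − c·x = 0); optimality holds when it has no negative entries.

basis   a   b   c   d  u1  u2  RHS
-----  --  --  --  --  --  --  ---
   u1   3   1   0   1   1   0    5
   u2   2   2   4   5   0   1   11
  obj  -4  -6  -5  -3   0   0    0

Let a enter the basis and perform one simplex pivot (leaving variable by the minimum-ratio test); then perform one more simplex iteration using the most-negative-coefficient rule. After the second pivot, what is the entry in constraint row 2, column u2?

Ratio test on column a — row 1: 5/3 = 5/3; row 2: 11/2 = 11/2. Minimum is 5/3 at row 1 (u1 leaves); pivot element 3.
Divide row 1 by 3; eliminate column a from the other rows.
Second iteration: most negative obj-row entry is -5 in column c, so c enters.
Ratio test on column c — row 1: entry 0 ≤ 0; row 2: (23/3)/4 = 23/12. Minimum is 23/12 at row 2 (u2 leaves); pivot element 4.
Divide row 2 by 4; eliminate column c from the other rows.
After both pivots, the entry at constraint row 2, column u2 is 1/4.

1/4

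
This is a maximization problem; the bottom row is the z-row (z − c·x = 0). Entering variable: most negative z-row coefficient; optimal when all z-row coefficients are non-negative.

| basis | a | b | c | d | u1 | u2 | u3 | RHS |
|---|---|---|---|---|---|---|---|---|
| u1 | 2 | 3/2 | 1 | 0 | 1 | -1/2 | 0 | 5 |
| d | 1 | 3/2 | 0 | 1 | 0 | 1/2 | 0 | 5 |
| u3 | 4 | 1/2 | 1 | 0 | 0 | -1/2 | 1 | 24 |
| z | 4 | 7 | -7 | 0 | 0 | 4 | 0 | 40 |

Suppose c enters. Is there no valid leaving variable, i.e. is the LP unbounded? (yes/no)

Column c has positive entries in row(s) 1, 3, so the ratio test bounds it — not unbounded.

no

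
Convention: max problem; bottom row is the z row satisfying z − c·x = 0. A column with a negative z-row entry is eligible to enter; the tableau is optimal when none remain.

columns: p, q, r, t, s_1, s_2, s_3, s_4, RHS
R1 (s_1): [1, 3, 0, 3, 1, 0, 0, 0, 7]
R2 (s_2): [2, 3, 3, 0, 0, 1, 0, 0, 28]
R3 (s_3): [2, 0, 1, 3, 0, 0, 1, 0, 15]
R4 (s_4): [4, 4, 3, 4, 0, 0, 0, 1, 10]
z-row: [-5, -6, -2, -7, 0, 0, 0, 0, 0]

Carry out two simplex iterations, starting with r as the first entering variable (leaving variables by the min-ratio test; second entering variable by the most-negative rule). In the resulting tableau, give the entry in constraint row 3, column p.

Ratio test on column r — row 1: entry 0 ≤ 0; row 2: 28/3 = 28/3; row 3: 15/1 = 15; row 4: 10/3 = 10/3. Minimum is 10/3 at row 4 (s_4 leaves); pivot element 3.
Divide row 4 by 3; eliminate column r from the other rows.
Second iteration: most negative z-row entry is -13/3 in column t, so t enters.
Ratio test on column t — row 1: 7/3 = 7/3; row 2: entry -4 ≤ 0; row 3: (35/3)/(5/3) = 7; row 4: (10/3)/(4/3) = 5/2. Minimum is 7/3 at row 1 (s_1 leaves); pivot element 3.
Divide row 1 by 3; eliminate column t from the other rows.
After both pivots, the entry at constraint row 3, column p is 1/9.

1/9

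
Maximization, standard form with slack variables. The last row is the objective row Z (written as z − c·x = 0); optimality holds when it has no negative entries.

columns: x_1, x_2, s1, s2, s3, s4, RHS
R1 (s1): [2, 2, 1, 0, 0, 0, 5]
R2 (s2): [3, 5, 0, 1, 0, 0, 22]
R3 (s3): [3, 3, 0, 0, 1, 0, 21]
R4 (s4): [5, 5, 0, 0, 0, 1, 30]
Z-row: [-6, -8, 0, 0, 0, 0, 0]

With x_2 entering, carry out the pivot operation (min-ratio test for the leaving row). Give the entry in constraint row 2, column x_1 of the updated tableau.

-2

Ratio test on column x_2 — row 1: 5/2 = 5/2; row 2: 22/5 = 22/5; row 3: 21/3 = 7; row 4: 30/5 = 6. Minimum is 5/2 at row 1 (s1 leaves); pivot element 2.
Divide row 1 by 2; eliminate column x_2 from the other rows.
Row 2 update in column x_1: 3 − 5·1 = -2.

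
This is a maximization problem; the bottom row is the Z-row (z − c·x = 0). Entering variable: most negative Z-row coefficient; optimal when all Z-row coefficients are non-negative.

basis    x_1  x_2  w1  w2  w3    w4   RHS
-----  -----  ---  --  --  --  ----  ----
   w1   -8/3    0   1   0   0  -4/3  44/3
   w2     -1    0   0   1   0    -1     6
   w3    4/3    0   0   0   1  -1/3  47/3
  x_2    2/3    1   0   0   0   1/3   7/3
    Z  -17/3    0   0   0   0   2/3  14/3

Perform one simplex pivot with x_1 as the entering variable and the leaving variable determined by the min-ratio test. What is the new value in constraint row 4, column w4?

1/2

Ratio test on column x_1 — row 1: entry -8/3 ≤ 0; row 2: entry -1 ≤ 0; row 3: (47/3)/(4/3) = 47/4; row 4: (7/3)/(2/3) = 7/2. Minimum is 7/2 at row 4 (x_2 leaves); pivot element 2/3.
Divide row 4 by 2/3; eliminate column x_1 from the other rows.
In the new row 4, the w4 entry is the old entry divided by the pivot: (1/3)/(2/3) = 1/2.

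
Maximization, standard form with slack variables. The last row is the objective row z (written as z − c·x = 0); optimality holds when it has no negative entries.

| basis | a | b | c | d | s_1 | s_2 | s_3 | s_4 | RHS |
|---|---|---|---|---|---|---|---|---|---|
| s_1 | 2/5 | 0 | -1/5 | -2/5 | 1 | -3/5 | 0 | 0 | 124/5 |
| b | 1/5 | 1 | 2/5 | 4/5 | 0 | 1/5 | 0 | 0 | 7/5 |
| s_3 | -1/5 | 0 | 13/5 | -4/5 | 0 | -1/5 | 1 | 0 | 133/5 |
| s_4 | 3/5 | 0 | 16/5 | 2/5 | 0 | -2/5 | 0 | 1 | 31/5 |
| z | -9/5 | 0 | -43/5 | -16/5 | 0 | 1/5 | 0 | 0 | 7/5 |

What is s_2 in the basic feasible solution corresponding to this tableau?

0

s_2 is not in the basis, so in the current basic feasible solution s_2 = 0.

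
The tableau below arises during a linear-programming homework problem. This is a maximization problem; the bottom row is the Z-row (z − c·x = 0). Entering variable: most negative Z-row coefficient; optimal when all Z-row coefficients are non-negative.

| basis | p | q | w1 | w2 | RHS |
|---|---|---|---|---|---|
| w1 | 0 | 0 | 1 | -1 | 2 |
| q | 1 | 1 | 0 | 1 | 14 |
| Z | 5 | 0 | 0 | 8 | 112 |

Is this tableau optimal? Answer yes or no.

Every Z-row coefficient is ≥ 0, so the tableau is optimal.

yes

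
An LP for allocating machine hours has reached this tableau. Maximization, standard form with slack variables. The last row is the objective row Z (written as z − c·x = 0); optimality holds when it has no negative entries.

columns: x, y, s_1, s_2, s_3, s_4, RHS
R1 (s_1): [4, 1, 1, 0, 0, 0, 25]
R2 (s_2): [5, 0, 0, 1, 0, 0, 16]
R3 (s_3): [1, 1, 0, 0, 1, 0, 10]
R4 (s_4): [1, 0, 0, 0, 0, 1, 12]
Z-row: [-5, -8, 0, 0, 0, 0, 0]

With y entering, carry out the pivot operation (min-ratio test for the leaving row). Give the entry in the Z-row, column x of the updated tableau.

Ratio test on column y — row 1: 25/1 = 25; row 2: entry 0 ≤ 0; row 3: 10/1 = 10; row 4: entry 0 ≤ 0. Minimum is 10 at row 3 (s_3 leaves); pivot element 1.
Divide row 3 by 1; eliminate column y from the other rows.
Z-row update in column x: -5 − (-8)·1 = 3.

3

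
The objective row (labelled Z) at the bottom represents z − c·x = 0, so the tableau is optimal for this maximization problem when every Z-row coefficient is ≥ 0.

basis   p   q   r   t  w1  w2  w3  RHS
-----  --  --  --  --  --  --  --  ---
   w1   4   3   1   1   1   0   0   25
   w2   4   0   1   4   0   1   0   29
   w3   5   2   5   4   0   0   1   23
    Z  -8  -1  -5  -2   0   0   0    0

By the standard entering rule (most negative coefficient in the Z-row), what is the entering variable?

Negative Z-row entries: p: -8, q: -1, r: -5, t: -2.
The most negative is -8 in column p, so p enters.

p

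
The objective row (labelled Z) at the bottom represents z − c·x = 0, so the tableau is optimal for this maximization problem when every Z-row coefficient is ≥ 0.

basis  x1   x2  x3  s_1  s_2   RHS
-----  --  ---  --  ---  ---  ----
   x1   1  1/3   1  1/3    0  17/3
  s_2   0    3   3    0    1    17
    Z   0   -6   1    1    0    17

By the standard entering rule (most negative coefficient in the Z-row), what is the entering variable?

x2

Negative Z-row entries: x2: -6.
The most negative is -6 in column x2, so x2 enters.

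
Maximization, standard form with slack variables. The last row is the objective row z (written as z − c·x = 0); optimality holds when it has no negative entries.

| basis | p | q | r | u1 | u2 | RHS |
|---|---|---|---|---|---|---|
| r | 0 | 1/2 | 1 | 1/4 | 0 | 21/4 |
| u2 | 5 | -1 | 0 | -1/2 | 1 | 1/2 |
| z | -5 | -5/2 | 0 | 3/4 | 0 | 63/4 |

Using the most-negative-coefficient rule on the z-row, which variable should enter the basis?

Negative z-row entries: p: -5, q: -5/2.
The most negative is -5 in column p, so p enters.

p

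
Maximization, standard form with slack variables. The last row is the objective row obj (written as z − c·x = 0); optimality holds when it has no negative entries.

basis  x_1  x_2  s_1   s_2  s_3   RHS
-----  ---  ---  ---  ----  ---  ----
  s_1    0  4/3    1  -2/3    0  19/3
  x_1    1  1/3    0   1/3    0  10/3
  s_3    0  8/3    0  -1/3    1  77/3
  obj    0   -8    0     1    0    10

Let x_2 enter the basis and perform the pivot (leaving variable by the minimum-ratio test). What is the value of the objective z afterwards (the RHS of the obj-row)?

48

Ratio test on column x_2 — row 1: (19/3)/(4/3) = 19/4; row 2: (10/3)/(1/3) = 10; row 3: (77/3)/(8/3) = 77/8. Minimum is 19/4 at row 1 (s_1 leaves); pivot element 4/3.
Pivot on row 1; the obj-row RHS becomes 10 − (-8)·(19/4) = 48.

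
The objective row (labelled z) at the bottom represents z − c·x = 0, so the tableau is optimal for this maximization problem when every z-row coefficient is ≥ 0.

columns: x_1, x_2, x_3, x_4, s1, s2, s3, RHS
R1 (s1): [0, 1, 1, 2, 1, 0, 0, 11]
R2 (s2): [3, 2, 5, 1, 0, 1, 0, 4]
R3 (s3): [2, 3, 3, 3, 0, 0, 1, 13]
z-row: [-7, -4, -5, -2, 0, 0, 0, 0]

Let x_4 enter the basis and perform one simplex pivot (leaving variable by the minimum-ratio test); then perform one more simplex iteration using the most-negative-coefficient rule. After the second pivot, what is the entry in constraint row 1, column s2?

0

Ratio test on column x_4 — row 1: 11/2 = 11/2; row 2: 4/1 = 4; row 3: 13/3 = 13/3. Minimum is 4 at row 2 (s2 leaves); pivot element 1.
Divide row 2 by 1; eliminate column x_4 from the other rows.
Second iteration: most negative z-row entry is -1 in column x_1, so x_1 enters.
Ratio test on column x_1 — row 1: entry -6 ≤ 0; row 2: 4/3 = 4/3; row 3: entry -7 ≤ 0. Minimum is 4/3 at row 2 (x_4 leaves); pivot element 3.
Divide row 2 by 3; eliminate column x_1 from the other rows.
After both pivots, the entry at constraint row 1, column s2 is 0.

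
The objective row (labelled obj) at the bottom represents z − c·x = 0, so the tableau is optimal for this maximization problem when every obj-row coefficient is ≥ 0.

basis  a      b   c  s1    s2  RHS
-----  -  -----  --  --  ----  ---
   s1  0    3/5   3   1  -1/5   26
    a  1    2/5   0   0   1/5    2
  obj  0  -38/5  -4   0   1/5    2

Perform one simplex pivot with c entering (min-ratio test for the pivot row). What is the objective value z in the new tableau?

110/3

Ratio test on column c — row 1: 26/3 = 26/3; row 2: entry 0 ≤ 0. Minimum is 26/3 at row 1 (s1 leaves); pivot element 3.
Pivot on row 1; the obj-row RHS becomes 2 − (-4)·(26/3) = 110/3.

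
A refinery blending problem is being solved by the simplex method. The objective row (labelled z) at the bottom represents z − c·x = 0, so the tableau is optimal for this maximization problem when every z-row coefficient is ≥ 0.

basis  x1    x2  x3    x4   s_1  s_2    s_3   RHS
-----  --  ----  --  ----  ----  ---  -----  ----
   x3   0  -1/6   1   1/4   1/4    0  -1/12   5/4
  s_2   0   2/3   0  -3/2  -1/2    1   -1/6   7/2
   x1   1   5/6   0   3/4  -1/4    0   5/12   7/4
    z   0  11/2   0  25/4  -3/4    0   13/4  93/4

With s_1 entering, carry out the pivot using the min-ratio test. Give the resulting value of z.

Ratio test on column s_1 — row 1: (5/4)/(1/4) = 5; row 2: entry -1/2 ≤ 0; row 3: entry -1/4 ≤ 0. Minimum is 5 at row 1 (x3 leaves); pivot element 1/4.
Pivot on row 1; the z-row RHS becomes 93/4 − (-3/4)·5 = 27.

27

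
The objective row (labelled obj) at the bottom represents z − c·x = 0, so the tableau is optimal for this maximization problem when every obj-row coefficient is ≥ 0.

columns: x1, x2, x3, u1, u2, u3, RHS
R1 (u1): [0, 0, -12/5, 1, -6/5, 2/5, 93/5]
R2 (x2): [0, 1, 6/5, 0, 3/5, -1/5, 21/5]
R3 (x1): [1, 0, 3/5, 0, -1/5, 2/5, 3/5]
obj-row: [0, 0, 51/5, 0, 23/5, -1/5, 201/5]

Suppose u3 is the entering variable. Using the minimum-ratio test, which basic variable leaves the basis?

Column u3 entries and ratios — u1: (93/5)/(2/5) = 93/2; x2: -1/5 ≤ 0, skip; x1: (3/5)/(2/5) = 3/2.
Smallest ratio is 3/2 in the row of x1, so x1 leaves.

x1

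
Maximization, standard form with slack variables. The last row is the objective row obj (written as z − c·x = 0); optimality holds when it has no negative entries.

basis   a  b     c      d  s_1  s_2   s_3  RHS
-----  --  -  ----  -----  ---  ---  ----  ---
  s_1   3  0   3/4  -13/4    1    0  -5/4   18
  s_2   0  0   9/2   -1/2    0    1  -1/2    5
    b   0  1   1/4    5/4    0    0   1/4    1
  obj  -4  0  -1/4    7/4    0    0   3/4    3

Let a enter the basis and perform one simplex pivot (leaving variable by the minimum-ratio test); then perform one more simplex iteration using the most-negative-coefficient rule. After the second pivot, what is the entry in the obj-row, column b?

Ratio test on column a — row 1: 18/3 = 6; row 2: entry 0 ≤ 0; row 3: entry 0 ≤ 0. Minimum is 6 at row 1 (s_1 leaves); pivot element 3.
Divide row 1 by 3; eliminate column a from the other rows.
Second iteration: most negative obj-row entry is -31/12 in column d, so d enters.
Ratio test on column d — row 1: entry -13/12 ≤ 0; row 2: entry -1/2 ≤ 0; row 3: 1/(5/4) = 4/5. Minimum is 4/5 at row 3 (b leaves); pivot element 5/4.
Divide row 3 by 5/4; eliminate column d from the other rows.
After both pivots, the entry at the obj-row, column b is 31/15.

31/15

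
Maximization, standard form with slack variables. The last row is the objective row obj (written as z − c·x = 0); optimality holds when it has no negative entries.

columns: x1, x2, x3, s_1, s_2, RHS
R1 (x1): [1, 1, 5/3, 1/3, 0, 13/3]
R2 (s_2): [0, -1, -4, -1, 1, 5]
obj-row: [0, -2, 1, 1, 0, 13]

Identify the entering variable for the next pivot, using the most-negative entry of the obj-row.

x2

Negative obj-row entries: x2: -2.
The most negative is -2 in column x2, so x2 enters.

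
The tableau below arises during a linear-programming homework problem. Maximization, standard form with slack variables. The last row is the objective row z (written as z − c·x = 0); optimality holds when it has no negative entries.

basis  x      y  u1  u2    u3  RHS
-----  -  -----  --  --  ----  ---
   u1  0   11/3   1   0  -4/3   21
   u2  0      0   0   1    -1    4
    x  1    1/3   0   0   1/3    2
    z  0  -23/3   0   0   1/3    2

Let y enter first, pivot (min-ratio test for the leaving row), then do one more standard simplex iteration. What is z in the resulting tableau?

232/5

Ratio test on column y — row 1: 21/(11/3) = 63/11; row 2: entry 0 ≤ 0; row 3: 2/(1/3) = 6. Minimum is 63/11 at row 1 (u1 leaves); pivot element 11/3.
Pivot on row 1; the z-row RHS becomes 2 − (-23/3)·(63/11) = 505/11.
Next entering variable (most negative z-row entry -27/11): u3.
Ratio test on column u3 — row 1: entry -4/11 ≤ 0; row 2: entry -1 ≤ 0; row 3: (1/11)/(5/11) = 1/5. Minimum is 1/5 at row 3 (x leaves); pivot element 5/11.
After the second pivot the z-row RHS is 505/11 − (-27/11)·(1/5) = 232/5.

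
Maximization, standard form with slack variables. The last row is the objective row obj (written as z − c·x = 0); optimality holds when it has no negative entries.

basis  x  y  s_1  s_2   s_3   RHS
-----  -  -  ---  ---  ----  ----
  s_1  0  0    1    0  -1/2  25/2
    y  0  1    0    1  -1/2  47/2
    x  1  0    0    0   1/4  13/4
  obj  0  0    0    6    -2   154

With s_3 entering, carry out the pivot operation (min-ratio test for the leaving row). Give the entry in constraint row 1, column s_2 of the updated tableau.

0

Ratio test on column s_3 — row 1: entry -1/2 ≤ 0; row 2: entry -1/2 ≤ 0; row 3: (13/4)/(1/4) = 13. Minimum is 13 at row 3 (x leaves); pivot element 1/4.
Divide row 3 by 1/4; eliminate column s_3 from the other rows.
Row 1 update in column s_2: 0 − (-1/2)·0 = 0.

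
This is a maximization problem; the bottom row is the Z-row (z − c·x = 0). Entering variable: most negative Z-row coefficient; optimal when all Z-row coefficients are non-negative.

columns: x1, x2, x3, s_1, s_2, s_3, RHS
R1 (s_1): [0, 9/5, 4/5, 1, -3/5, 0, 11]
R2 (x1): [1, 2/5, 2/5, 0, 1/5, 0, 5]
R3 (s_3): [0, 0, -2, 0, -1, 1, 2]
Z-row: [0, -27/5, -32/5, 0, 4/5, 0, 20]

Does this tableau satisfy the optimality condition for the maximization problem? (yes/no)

The Z-row has a negative entry -32/5 in column x3, so it is not optimal.

no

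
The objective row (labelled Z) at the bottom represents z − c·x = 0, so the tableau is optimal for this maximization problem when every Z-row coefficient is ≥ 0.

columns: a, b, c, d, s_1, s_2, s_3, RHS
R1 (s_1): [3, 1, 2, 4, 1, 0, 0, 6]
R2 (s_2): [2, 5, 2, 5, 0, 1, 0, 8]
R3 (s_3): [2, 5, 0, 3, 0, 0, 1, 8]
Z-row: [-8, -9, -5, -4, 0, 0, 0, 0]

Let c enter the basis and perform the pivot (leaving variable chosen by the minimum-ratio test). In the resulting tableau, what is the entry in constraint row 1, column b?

1/2

Ratio test on column c — row 1: 6/2 = 3; row 2: 8/2 = 4; row 3: entry 0 ≤ 0. Minimum is 3 at row 1 (s_1 leaves); pivot element 2.
Divide row 1 by 2; eliminate column c from the other rows.
In the new row 1, the b entry is the old entry divided by the pivot: 1/2 = 1/2.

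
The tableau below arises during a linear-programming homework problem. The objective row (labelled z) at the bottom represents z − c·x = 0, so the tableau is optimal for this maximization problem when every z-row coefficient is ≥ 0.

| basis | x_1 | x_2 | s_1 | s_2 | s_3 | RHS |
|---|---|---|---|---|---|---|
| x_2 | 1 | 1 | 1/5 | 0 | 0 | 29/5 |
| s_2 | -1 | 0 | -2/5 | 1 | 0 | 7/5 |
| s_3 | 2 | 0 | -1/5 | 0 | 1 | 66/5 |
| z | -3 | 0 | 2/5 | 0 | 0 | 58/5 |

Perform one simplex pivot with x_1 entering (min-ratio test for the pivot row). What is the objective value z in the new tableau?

29

Ratio test on column x_1 — row 1: (29/5)/1 = 29/5; row 2: entry -1 ≤ 0; row 3: (66/5)/2 = 33/5. Minimum is 29/5 at row 1 (x_2 leaves); pivot element 1.
Pivot on row 1; the z-row RHS becomes 58/5 − (-3)·(29/5) = 29.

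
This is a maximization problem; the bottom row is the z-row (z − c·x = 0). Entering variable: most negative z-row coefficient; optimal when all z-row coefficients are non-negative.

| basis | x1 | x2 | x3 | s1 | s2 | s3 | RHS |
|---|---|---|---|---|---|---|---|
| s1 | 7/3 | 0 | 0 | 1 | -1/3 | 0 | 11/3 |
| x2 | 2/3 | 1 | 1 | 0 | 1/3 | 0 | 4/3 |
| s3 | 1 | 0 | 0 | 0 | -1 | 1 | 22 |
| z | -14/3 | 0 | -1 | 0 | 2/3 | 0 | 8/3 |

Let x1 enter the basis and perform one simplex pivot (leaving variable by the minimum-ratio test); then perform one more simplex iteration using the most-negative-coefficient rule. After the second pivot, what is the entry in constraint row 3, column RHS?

143/7

Ratio test on column x1 — row 1: (11/3)/(7/3) = 11/7; row 2: (4/3)/(2/3) = 2; row 3: 22/1 = 22. Minimum is 11/7 at row 1 (s1 leaves); pivot element 7/3.
Divide row 1 by 7/3; eliminate column x1 from the other rows.
Second iteration: most negative z-row entry is -1 in column x3, so x3 enters.
Ratio test on column x3 — row 1: entry 0 ≤ 0; row 2: (2/7)/1 = 2/7; row 3: entry 0 ≤ 0. Minimum is 2/7 at row 2 (x2 leaves); pivot element 1.
Divide row 2 by 1; eliminate column x3 from the other rows.
After both pivots, the entry at constraint row 3, column RHS is 143/7.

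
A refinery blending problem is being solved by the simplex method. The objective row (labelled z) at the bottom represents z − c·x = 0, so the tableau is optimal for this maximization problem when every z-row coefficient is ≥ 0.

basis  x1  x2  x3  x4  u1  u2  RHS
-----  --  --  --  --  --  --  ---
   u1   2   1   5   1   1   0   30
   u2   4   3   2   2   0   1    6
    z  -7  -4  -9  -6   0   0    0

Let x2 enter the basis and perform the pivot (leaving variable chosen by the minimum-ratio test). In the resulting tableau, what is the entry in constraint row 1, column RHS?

28

Ratio test on column x2 — row 1: 30/1 = 30; row 2: 6/3 = 2. Minimum is 2 at row 2 (u2 leaves); pivot element 3.
Divide row 2 by 3; eliminate column x2 from the other rows.
Row 1 update in column RHS: 30 − 1·2 = 28.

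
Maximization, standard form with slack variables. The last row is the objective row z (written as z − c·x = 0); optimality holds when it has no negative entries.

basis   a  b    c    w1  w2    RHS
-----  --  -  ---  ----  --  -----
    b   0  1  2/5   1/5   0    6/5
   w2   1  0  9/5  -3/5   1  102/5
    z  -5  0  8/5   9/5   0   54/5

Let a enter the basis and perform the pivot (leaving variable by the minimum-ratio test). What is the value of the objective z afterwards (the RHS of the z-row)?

Ratio test on column a — row 1: entry 0 ≤ 0; row 2: (102/5)/1 = 102/5. Minimum is 102/5 at row 2 (w2 leaves); pivot element 1.
Pivot on row 2; the z-row RHS becomes 54/5 − (-5)·(102/5) = 564/5.

564/5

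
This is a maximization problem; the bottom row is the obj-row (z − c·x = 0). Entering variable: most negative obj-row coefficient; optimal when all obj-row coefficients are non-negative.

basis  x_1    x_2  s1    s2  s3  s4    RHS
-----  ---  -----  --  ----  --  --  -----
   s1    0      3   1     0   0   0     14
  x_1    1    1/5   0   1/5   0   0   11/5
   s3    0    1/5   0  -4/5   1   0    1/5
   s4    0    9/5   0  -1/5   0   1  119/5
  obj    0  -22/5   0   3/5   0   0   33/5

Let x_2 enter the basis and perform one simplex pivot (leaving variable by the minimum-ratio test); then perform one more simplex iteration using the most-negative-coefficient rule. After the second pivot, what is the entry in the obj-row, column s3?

3/4

Ratio test on column x_2 — row 1: 14/3 = 14/3; row 2: (11/5)/(1/5) = 11; row 3: (1/5)/(1/5) = 1; row 4: (119/5)/(9/5) = 119/9. Minimum is 1 at row 3 (s3 leaves); pivot element 1/5.
Divide row 3 by 1/5; eliminate column x_2 from the other rows.
Second iteration: most negative obj-row entry is -17 in column s2, so s2 enters.
Ratio test on column s2 — row 1: 11/12 = 11/12; row 2: 2/1 = 2; row 3: entry -4 ≤ 0; row 4: 22/7 = 22/7. Minimum is 11/12 at row 1 (s1 leaves); pivot element 12.
Divide row 1 by 12; eliminate column s2 from the other rows.
After both pivots, the entry at the obj-row, column s3 is 3/4.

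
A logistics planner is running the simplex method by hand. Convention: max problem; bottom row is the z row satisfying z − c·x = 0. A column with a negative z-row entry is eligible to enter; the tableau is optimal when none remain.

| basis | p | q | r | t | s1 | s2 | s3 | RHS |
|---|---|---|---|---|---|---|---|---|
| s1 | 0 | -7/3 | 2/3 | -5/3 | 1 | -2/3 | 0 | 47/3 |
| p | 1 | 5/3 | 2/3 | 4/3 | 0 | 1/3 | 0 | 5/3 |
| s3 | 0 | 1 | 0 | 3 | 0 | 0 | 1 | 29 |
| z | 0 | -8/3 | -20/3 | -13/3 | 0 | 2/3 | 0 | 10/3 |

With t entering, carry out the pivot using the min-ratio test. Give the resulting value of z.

35/4

Ratio test on column t — row 1: entry -5/3 ≤ 0; row 2: (5/3)/(4/3) = 5/4; row 3: 29/3 = 29/3. Minimum is 5/4 at row 2 (p leaves); pivot element 4/3.
Pivot on row 2; the z-row RHS becomes 10/3 − (-13/3)·(5/4) = 35/4.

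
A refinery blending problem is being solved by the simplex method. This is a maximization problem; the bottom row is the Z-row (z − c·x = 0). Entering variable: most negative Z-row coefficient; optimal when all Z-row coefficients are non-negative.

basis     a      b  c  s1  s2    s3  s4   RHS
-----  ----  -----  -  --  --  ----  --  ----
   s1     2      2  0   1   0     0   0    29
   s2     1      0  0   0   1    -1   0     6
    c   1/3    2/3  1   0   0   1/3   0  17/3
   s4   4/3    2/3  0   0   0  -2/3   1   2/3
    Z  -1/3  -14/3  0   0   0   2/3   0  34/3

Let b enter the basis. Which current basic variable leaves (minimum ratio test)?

s4

Column b entries and ratios — s1: 29/2 = 29/2; s2: 0 ≤ 0, skip; c: (17/3)/(2/3) = 17/2; s4: (2/3)/(2/3) = 1.
Smallest ratio is 1 in the row of s4, so s4 leaves.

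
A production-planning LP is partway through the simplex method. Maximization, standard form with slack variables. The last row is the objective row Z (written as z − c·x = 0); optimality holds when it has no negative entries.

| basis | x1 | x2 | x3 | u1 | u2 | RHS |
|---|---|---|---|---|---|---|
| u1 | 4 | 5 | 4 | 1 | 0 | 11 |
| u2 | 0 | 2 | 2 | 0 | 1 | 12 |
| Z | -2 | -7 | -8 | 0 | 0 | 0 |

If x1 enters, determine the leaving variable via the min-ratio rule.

u1

Column x1 entries and ratios — u1: 11/4 = 11/4; u2: 0 ≤ 0, skip.
Smallest ratio is 11/4 in the row of u1, so u1 leaves.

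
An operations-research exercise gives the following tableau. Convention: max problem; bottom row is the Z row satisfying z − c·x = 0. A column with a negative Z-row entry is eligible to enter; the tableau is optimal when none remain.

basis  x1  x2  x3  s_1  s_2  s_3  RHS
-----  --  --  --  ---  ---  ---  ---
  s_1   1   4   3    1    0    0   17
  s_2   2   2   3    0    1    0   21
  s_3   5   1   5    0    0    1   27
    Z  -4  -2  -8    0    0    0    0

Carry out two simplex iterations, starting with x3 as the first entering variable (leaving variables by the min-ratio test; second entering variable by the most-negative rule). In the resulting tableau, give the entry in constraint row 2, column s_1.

Ratio test on column x3 — row 1: 17/3 = 17/3; row 2: 21/3 = 7; row 3: 27/5 = 27/5. Minimum is 27/5 at row 3 (s_3 leaves); pivot element 5.
Divide row 3 by 5; eliminate column x3 from the other rows.
Second iteration: most negative Z-row entry is -2/5 in column x2, so x2 enters.
Ratio test on column x2 — row 1: (4/5)/(17/5) = 4/17; row 2: (24/5)/(7/5) = 24/7; row 3: (27/5)/(1/5) = 27. Minimum is 4/17 at row 1 (s_1 leaves); pivot element 17/5.
Divide row 1 by 17/5; eliminate column x2 from the other rows.
After both pivots, the entry at constraint row 2, column s_1 is -7/17.

-7/17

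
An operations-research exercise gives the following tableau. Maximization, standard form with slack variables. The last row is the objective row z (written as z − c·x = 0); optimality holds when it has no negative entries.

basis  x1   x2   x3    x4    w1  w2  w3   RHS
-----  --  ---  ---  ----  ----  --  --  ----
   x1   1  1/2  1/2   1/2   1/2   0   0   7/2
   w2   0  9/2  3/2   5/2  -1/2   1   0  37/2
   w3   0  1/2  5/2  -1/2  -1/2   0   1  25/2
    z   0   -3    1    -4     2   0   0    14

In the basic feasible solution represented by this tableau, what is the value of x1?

x1 is basic (row 1); its value is the RHS of that row, 7/2.

7/2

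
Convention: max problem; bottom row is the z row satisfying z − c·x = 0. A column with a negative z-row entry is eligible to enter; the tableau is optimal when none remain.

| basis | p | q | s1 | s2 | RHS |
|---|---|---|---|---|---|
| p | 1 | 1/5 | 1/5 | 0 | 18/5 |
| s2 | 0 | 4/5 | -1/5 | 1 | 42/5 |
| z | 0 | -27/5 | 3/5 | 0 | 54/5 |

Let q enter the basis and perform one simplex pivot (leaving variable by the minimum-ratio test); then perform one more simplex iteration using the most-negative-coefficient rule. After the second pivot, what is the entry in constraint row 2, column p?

1

Ratio test on column q — row 1: (18/5)/(1/5) = 18; row 2: (42/5)/(4/5) = 21/2. Minimum is 21/2 at row 2 (s2 leaves); pivot element 4/5.
Divide row 2 by 4/5; eliminate column q from the other rows.
Second iteration: most negative z-row entry is -3/4 in column s1, so s1 enters.
Ratio test on column s1 — row 1: (3/2)/(1/4) = 6; row 2: entry -1/4 ≤ 0. Minimum is 6 at row 1 (p leaves); pivot element 1/4.
Divide row 1 by 1/4; eliminate column s1 from the other rows.
After both pivots, the entry at constraint row 2, column p is 1.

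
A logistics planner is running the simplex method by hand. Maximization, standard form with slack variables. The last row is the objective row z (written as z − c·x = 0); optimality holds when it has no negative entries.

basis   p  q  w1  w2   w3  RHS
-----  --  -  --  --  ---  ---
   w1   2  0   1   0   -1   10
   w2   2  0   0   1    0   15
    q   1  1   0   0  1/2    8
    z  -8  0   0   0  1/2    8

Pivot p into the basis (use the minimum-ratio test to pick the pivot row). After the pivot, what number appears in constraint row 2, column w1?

-1

Ratio test on column p — row 1: 10/2 = 5; row 2: 15/2 = 15/2; row 3: 8/1 = 8. Minimum is 5 at row 1 (w1 leaves); pivot element 2.
Divide row 1 by 2; eliminate column p from the other rows.
Row 2 update in column w1: 0 − 2·(1/2) = -1.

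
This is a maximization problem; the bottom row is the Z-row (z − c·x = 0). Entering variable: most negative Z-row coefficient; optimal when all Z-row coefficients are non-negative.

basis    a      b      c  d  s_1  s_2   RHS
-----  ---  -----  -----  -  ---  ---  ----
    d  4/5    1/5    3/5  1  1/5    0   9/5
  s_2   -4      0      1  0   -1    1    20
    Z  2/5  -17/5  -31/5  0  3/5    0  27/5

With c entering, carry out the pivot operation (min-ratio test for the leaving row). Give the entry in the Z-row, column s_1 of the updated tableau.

8/3

Ratio test on column c — row 1: (9/5)/(3/5) = 3; row 2: 20/1 = 20. Minimum is 3 at row 1 (d leaves); pivot element 3/5.
Divide row 1 by 3/5; eliminate column c from the other rows.
Z-row update in column s_1: 3/5 − (-31/5)·(1/3) = 8/3.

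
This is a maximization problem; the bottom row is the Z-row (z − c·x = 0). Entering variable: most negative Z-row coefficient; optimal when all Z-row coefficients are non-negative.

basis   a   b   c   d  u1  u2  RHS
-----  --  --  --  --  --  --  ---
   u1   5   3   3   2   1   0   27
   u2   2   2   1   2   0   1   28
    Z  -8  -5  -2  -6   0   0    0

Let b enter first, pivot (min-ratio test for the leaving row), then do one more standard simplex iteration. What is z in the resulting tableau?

Ratio test on column b — row 1: 27/3 = 9; row 2: 28/2 = 14. Minimum is 9 at row 1 (u1 leaves); pivot element 3.
Pivot on row 1; the Z-row RHS becomes 0 − (-5)·9 = 45.
Next entering variable (most negative Z-row entry -8/3): d.
Ratio test on column d — row 1: 9/(2/3) = 27/2; row 2: 10/(2/3) = 15. Minimum is 27/2 at row 1 (b leaves); pivot element 2/3.
After the second pivot the Z-row RHS is 45 − (-8/3)·(27/2) = 81.

81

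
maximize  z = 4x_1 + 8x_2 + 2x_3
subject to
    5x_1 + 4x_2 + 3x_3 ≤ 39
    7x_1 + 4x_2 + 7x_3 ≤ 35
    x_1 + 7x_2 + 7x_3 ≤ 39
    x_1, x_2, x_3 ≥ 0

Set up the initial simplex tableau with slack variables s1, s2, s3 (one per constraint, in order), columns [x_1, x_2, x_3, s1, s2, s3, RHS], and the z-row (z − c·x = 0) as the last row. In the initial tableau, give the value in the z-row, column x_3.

-2

The z-row carries the negated objective coefficients: the x_3 entry is -2.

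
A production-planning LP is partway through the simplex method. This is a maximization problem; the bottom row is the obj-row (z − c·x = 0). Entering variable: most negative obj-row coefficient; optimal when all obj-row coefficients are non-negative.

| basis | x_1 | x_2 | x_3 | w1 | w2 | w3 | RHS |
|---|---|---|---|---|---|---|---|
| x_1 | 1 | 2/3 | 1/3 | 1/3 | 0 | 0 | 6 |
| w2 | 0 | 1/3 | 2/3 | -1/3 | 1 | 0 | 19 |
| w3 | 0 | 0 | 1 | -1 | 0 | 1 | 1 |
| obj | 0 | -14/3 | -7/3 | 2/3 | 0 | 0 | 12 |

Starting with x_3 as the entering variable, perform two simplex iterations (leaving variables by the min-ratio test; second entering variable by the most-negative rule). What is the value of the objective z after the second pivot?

Ratio test on column x_3 — row 1: 6/(1/3) = 18; row 2: 19/(2/3) = 57/2; row 3: 1/1 = 1. Minimum is 1 at row 3 (w3 leaves); pivot element 1.
Pivot on row 3; the obj-row RHS becomes 12 − (-7/3)·1 = 43/3.
Next entering variable (most negative obj-row entry -14/3): x_2.
Ratio test on column x_2 — row 1: (17/3)/(2/3) = 17/2; row 2: (55/3)/(1/3) = 55; row 3: entry 0 ≤ 0. Minimum is 17/2 at row 1 (x_1 leaves); pivot element 2/3.
After the second pivot the obj-row RHS is 43/3 − (-14/3)·(17/2) = 54.

54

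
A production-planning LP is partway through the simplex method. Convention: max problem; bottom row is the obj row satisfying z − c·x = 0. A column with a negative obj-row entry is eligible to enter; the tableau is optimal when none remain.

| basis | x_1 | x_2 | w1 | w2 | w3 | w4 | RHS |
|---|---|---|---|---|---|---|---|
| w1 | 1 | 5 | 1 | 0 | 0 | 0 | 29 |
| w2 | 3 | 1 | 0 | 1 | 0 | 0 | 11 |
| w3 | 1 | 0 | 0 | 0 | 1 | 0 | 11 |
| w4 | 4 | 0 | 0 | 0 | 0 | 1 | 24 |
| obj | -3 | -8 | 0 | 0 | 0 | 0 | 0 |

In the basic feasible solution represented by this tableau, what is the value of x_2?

0

x_2 is not in the basis, so in the current basic feasible solution x_2 = 0.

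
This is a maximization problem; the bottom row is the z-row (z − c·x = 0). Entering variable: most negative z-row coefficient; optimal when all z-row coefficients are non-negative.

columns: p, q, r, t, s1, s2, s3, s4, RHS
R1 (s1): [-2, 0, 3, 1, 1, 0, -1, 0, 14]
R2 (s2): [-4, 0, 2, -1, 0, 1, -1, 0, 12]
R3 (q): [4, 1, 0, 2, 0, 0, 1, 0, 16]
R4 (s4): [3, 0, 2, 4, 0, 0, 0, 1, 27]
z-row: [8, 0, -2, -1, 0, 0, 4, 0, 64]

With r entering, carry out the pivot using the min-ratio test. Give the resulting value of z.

220/3

Ratio test on column r — row 1: 14/3 = 14/3; row 2: 12/2 = 6; row 3: entry 0 ≤ 0; row 4: 27/2 = 27/2. Minimum is 14/3 at row 1 (s1 leaves); pivot element 3.
Pivot on row 1; the z-row RHS becomes 64 − (-2)·(14/3) = 220/3.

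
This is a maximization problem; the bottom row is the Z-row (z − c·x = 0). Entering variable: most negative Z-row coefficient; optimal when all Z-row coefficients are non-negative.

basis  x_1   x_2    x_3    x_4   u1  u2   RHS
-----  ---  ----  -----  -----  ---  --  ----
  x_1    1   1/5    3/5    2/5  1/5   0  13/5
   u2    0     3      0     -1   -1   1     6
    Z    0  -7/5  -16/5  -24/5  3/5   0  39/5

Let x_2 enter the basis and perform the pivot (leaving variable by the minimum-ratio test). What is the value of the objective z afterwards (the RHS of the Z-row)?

Ratio test on column x_2 — row 1: (13/5)/(1/5) = 13; row 2: 6/3 = 2. Minimum is 2 at row 2 (u2 leaves); pivot element 3.
Pivot on row 2; the Z-row RHS becomes 39/5 − (-7/5)·2 = 53/5.

53/5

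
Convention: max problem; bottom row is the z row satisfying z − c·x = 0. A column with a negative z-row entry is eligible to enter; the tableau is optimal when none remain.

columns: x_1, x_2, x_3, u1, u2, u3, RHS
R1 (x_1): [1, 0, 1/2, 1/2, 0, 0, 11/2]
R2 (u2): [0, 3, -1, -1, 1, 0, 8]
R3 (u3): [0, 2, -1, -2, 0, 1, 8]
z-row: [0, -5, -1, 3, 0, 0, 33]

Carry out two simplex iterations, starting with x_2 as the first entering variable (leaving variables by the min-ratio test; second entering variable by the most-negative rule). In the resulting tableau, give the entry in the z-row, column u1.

Ratio test on column x_2 — row 1: entry 0 ≤ 0; row 2: 8/3 = 8/3; row 3: 8/2 = 4. Minimum is 8/3 at row 2 (u2 leaves); pivot element 3.
Divide row 2 by 3; eliminate column x_2 from the other rows.
Second iteration: most negative z-row entry is -8/3 in column x_3, so x_3 enters.
Ratio test on column x_3 — row 1: (11/2)/(1/2) = 11; row 2: entry -1/3 ≤ 0; row 3: entry -1/3 ≤ 0. Minimum is 11 at row 1 (x_1 leaves); pivot element 1/2.
Divide row 1 by 1/2; eliminate column x_3 from the other rows.
After both pivots, the entry at the z-row, column u1 is 4.

4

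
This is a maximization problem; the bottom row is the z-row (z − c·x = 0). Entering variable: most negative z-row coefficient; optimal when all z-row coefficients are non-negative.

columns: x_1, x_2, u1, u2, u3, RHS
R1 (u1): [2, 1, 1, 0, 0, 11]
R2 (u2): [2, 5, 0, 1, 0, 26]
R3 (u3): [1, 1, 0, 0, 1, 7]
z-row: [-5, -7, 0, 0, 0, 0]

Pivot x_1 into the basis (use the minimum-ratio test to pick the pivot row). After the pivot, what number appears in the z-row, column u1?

Ratio test on column x_1 — row 1: 11/2 = 11/2; row 2: 26/2 = 13; row 3: 7/1 = 7. Minimum is 11/2 at row 1 (u1 leaves); pivot element 2.
Divide row 1 by 2; eliminate column x_1 from the other rows.
z-row update in column u1: 0 − (-5)·(1/2) = 5/2.

5/2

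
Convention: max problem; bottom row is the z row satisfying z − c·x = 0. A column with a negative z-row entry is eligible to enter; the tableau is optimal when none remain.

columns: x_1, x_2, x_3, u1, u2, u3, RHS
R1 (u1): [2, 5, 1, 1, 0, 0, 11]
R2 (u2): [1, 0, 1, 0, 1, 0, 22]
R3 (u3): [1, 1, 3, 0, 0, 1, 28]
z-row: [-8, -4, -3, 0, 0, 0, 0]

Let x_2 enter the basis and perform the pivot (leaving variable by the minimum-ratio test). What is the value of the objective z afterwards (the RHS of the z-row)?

Ratio test on column x_2 — row 1: 11/5 = 11/5; row 2: entry 0 ≤ 0; row 3: 28/1 = 28. Minimum is 11/5 at row 1 (u1 leaves); pivot element 5.
Pivot on row 1; the z-row RHS becomes 0 − (-4)·(11/5) = 44/5.

44/5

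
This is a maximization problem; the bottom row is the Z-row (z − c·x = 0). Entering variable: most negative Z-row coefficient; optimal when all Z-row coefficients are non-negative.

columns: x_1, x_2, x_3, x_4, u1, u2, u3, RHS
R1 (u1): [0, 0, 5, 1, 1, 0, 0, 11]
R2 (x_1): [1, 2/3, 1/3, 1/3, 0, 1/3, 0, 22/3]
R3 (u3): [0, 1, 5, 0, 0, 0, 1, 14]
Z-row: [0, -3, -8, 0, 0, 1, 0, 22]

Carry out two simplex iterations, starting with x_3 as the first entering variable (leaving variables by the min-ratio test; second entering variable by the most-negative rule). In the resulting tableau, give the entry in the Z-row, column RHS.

Ratio test on column x_3 — row 1: 11/5 = 11/5; row 2: (22/3)/(1/3) = 22; row 3: 14/5 = 14/5. Minimum is 11/5 at row 1 (u1 leaves); pivot element 5.
Divide row 1 by 5; eliminate column x_3 from the other rows.
Second iteration: most negative Z-row entry is -3 in column x_2, so x_2 enters.
Ratio test on column x_2 — row 1: entry 0 ≤ 0; row 2: (33/5)/(2/3) = 99/10; row 3: 3/1 = 3. Minimum is 3 at row 3 (u3 leaves); pivot element 1.
Divide row 3 by 1; eliminate column x_2 from the other rows.
After both pivots, the entry at the Z-row, column RHS is 243/5.

243/5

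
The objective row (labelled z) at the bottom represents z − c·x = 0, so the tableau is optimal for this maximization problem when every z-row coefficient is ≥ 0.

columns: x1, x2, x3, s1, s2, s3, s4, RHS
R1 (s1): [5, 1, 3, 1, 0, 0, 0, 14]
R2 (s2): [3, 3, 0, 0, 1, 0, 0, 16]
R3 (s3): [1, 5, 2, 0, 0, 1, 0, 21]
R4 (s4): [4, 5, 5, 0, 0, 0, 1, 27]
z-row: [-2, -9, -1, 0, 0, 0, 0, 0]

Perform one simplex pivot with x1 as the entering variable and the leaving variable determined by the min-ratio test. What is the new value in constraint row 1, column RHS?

Ratio test on column x1 — row 1: 14/5 = 14/5; row 2: 16/3 = 16/3; row 3: 21/1 = 21; row 4: 27/4 = 27/4. Minimum is 14/5 at row 1 (s1 leaves); pivot element 5.
Divide row 1 by 5; eliminate column x1 from the other rows.
In the new row 1, the RHS entry is the old entry divided by the pivot: 14/5 = 14/5.

14/5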